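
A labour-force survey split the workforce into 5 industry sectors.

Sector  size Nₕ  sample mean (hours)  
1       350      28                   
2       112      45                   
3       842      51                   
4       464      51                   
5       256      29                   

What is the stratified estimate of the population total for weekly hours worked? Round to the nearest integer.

88870

1: 350·28 = 9800
2: 112·45 = 5040
3: 842·51 = 42942
4: 464·51 = 23664
5: 256·29 = 7424
τ̂ = Σ Nₕx̄ₕ = 88870.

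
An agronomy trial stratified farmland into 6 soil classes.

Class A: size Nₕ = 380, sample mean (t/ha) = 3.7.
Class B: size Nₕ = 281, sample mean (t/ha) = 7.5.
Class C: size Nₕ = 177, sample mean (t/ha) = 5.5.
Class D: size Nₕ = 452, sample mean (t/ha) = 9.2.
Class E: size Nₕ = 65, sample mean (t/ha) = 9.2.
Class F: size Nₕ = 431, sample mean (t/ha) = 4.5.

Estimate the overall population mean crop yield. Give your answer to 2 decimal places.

x̄_st = (Σ Nₕx̄ₕ) / (Σ Nₕ) = (380·3.7 + 281·7.5 + 177·5.5 + 452·9.2 + 65·9.2 + 431·4.5) / 1786
= 11182.9 / 1786 = 6.2614... → 6.26.

6.26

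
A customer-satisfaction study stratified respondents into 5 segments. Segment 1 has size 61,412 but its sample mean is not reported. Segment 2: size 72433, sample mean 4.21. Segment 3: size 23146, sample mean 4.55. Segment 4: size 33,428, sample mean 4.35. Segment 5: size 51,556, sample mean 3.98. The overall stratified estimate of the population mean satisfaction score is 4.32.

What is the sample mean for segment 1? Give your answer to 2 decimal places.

N = 61412 + 72433 + 23146 + 33428 + 51556 = 241975.
Overall total = μ·N = 4.32·241975 = 1045332.
Subtract the known strata: 72433·4.21 + 23146·4.55 + 33428·4.35 + 51556·3.98 = 760861.91.
Remaining total for segment 1: 1045332 − 760861.91 = 284470.09.
Divide by its size: 284470.09 / 61412 = 4.6322... → 4.63.

4.63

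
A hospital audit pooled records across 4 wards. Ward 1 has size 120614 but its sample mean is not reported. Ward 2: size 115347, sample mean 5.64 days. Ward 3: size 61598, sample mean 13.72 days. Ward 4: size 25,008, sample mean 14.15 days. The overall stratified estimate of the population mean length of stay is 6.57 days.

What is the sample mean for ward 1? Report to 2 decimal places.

2.24

N = 120614 + 115347 + 61598 + 25008 = 322567.
Overall total = μ·N = 6.57·322567 = 2119265.19.
Subtract the known strata: 115347·5.64 + 61598·13.72 + 25008·14.15 = 1849544.84.
Remaining total for ward 1: 2119265.19 − 1849544.84 = 269720.35.
Divide by its size: 269720.35 / 120614 = 2.2362... → 2.24.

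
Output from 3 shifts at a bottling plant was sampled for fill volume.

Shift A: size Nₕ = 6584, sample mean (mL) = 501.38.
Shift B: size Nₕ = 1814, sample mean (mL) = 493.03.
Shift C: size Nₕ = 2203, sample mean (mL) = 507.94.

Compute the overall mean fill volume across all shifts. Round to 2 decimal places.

501.31

x̄_st = (Σ Nₕx̄ₕ) / (Σ Nₕ) = (6584·501.38 + 1814·493.03 + 2203·507.94) / 10601
= 5314434.16 / 10601 = 501.3144... → 501.31.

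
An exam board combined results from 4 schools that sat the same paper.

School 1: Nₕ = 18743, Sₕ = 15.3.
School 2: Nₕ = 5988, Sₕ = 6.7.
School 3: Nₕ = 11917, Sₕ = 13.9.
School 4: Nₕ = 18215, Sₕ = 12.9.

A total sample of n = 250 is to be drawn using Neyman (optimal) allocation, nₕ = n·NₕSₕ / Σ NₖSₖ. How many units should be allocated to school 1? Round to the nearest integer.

1: NₕSₕ = 18743·15.3 = 286767.9
2: NₕSₕ = 5988·6.7 = 40119.6
3: NₕSₕ = 11917·13.9 = 165646.3
4: NₕSₕ = 18215·12.9 = 234973.5
Σ NₕSₕ = 727507.3.
n_1 = 250·286767.9/727507.3 = 98.545... → 99.

99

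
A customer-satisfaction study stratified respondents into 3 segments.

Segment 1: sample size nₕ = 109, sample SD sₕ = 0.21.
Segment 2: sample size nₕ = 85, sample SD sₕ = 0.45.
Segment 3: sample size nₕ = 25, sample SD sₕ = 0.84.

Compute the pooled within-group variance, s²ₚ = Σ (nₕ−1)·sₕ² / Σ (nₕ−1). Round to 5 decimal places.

Degrees of freedom: 108 + 84 + 24 = 216.
Σ(nₕ−1)sₕ² = 108·0.0441 + 84·0.2025 + 24·0.7056 = 38.7072.
s²ₚ = 38.7072 / 216 = 0.1792 → 0.17920.

0.17920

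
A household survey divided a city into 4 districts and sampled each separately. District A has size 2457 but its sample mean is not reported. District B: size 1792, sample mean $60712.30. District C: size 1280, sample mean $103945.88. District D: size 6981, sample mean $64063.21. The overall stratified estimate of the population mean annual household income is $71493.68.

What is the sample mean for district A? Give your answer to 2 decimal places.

83562.68

Σ Nₕx̄ₕ = N·μ, so 2457·x̄_A = 12510·71493.68 − (1792·60712.30 + 1280·103945.88 + 6981·64063.21).
= 894385936.8 − 689072437.01 = 205313499.79.
x̄_A = 205313499.79 / 2457 = 83562.6780... → 83562.68.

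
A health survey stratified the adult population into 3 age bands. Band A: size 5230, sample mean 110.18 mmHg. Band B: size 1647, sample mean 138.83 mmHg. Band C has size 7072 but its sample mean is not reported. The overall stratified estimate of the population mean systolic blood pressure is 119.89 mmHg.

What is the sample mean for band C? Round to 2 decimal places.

Σ Nₕx̄ₕ = N·μ, so 7072·x̄_C = 13949·119.89 − (5230·110.18 + 1647·138.83).
= 1672345.61 − 804894.41 = 867451.2.
x̄_C = 867451.2 / 7072 = 122.6600... → 122.66.

122.66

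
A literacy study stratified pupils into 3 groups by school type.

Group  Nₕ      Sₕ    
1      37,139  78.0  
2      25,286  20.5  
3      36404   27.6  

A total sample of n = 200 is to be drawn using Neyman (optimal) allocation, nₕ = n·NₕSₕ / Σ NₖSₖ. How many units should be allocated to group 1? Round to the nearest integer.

131

Σ NₕSₕ = 37139·78.0 + 25286·20.5 + 36404·27.6 = 4419955.4.
Share for 1: 2896842/4419955.4 = 0.65540.
n_1 = 200 × 0.65540 = 131.080... → 131.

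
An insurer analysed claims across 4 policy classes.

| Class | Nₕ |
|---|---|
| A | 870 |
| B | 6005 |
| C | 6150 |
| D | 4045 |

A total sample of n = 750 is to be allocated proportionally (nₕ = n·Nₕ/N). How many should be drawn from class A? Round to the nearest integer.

38

Share of class A = 870/17070 = 0.05097.
Allocate 750 × 0.05097 = 38.225... → 38.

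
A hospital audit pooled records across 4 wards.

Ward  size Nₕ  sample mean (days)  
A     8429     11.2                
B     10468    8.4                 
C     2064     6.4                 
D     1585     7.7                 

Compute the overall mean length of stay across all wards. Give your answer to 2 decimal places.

9.21

N = 22546; weights Wₕ = Nₕ/N = (0.3739, 0.4643, 0.0915, 0.0703).
x̄_st = Σ Wₕ·x̄ₕ = 0.3739·11.2 + 0.4643·8.4 + 0.0915·6.4 + 0.0703·7.7 ≈ 9.2145...
→ 9.21.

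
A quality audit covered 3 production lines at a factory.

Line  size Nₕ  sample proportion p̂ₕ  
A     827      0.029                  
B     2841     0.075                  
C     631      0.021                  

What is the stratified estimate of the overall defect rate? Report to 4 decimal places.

N = 827 + 2841 + 631 = 4299.
Overall proportion = Σ (Nₕ/N)·p̂ₕ.
Σ Nₕp̂ₕ = 23.983 + 213.075 + 13.251 = 250.309.
250.309 / 4299 = 0.058225... → 0.0582.

0.0582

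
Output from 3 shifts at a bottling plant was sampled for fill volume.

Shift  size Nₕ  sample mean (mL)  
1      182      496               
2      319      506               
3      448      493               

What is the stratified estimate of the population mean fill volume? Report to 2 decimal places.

N = 949; weights Wₕ = Nₕ/N = (0.1918, 0.3361, 0.4721).
x̄_st = Σ Wₕ·x̄ₕ = 0.1918·496 + 0.3361·506 + 0.4721·493 ≈ 497.9452...
→ 497.95.

497.95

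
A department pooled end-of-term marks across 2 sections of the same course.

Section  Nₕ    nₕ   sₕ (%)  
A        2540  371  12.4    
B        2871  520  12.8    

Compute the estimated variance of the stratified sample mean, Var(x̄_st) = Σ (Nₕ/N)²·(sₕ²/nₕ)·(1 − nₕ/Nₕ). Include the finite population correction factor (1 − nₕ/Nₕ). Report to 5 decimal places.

0.15062

N = 5411; Wₕ = Nₕ/N.
section A: (2540/5411)²·12.4²/371·(1 − 371/2540) = 0.07798439
section B: (2871/5411)²·12.8²/520·(1 − 520/2871) = 0.07263524
Sum = 0.15061962 → 0.15062.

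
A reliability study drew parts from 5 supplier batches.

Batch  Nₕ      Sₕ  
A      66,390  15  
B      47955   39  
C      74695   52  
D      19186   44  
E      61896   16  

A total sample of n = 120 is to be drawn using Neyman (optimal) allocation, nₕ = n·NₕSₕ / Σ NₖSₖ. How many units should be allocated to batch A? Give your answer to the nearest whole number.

A: NₕSₕ = 66390·15 = 995850
B: NₕSₕ = 47955·39 = 1870245
C: NₕSₕ = 74695·52 = 3884140
D: NₕSₕ = 19186·44 = 844184
E: NₕSₕ = 61896·16 = 990336
Σ NₕSₕ = 8584755.
n_A = 120·995850/8584755 = 13.920... → 14.

14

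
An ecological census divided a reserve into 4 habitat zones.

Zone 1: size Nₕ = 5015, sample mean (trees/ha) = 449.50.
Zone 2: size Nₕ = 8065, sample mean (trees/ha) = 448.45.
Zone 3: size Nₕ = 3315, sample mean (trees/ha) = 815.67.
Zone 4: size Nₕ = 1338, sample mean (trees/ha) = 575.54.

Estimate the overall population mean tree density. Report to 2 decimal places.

N = 5015 + 8065 + 3315 + 1338 = 17733.
The stratified mean weights each stratum mean by its population share Nₕ/N.
Σ Nₕx̄ₕ = 5015·449.50 + 8065·448.45 + 3315·815.67 + 1338·575.54 = 2254242.5 + 3616749.25 + 2703946.05 + 770072.52 = 9345010.32.
Divide by N: 9345010.32 / 17733 = 526.9842... → 526.98.

526.98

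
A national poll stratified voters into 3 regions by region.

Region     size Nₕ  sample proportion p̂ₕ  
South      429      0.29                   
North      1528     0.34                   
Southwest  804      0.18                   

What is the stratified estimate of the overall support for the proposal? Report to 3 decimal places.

0.286

Wₕ = Nₕ/N with N = 2761: 0.1554, 0.5534, 0.2912.
p̂_st = 0.1554·0.29 + 0.5534·0.34 + 0.2912·0.18 ≈ 0.28564... → 0.286.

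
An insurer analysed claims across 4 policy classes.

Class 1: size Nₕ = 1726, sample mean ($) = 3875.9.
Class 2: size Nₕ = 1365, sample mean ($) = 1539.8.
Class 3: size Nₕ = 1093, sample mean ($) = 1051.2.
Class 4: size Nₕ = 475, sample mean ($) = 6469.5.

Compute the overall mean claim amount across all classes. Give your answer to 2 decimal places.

2793.22

N = 4659; weights Wₕ = Nₕ/N = (0.3705, 0.2930, 0.2346, 0.1020).
x̄_st = Σ Wₕ·x̄ₕ = 0.3705·3875.9 + 0.2930·1539.8 + 0.2346·1051.2 + 0.1020·6469.5 ≈ 2793.2184...
→ 2793.22.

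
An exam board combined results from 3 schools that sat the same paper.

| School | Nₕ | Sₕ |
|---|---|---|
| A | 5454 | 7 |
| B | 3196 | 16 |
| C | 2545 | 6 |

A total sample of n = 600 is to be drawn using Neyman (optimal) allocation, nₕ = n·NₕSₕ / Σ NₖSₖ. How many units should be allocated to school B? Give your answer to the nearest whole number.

293

A: NₕSₕ = 5454·7 = 38178
B: NₕSₕ = 3196·16 = 51136
C: NₕSₕ = 2545·6 = 15270
Σ NₕSₕ = 104584.
n_B = 600·51136/104584 = 293.368... → 293.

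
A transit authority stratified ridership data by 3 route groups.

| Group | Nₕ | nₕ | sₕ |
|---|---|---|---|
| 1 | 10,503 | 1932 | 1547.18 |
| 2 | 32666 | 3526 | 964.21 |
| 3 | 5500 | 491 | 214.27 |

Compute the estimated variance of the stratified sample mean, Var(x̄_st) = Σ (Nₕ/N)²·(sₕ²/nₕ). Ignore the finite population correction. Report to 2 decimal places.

177.68

N = 48669; Wₕ = Nₕ/N.
group 1: (10503/48669)²·1547.18²/1932 = 57.70274
group 2: (32666/48669)²·964.21²/3526 = 118.78129
group 3: (5500/48669)²·214.27²/491 = 1.19416
Sum = 177.67819 → 177.68.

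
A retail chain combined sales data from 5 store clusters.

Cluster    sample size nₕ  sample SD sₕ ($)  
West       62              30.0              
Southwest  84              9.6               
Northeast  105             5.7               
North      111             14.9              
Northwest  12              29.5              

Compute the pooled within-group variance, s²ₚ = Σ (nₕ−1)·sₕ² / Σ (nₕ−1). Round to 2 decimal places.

West: (62−1)·30.0² = 61·900 = 54900
Southwest: (84−1)·9.6² = 83·92.16 = 7649.28
Northeast: (105−1)·5.7² = 104·32.49 = 3378.96
North: (111−1)·14.9² = 110·222.01 = 24421.1
Northwest: (12−1)·29.5² = 11·870.25 = 9572.75
Numerator = 99922.09; denominator = Σ(nₕ−1) = 369.
s²ₚ = 99922.09/369 = 270.7916... → 270.79.

270.79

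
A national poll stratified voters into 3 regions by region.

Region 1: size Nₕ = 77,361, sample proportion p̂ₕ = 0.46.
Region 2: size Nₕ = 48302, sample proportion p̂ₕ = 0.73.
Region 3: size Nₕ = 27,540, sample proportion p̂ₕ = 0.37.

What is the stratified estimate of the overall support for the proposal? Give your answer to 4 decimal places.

N = 77361 + 48302 + 27540 = 153203.
Overall proportion = Σ (Nₕ/N)·p̂ₕ.
Σ Nₕp̂ₕ = 35586.06 + 35260.46 + 10189.8 = 81036.32.
81036.32 / 153203 = 0.528947... → 0.5289.

0.5289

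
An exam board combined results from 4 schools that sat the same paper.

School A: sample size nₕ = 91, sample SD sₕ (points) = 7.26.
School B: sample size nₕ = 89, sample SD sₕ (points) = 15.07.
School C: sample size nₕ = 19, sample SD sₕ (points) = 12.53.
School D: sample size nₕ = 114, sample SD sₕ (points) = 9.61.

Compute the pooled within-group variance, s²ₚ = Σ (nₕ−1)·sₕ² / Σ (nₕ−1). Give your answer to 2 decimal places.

122.95

A: (91−1)·7.26² = 90·52.7076 = 4743.684
B: (89−1)·15.07² = 88·227.1049 = 19985.2312
C: (19−1)·12.53² = 18·157.0009 = 2826.0162
D: (114−1)·9.61² = 113·92.3521 = 10435.7873
Numerator = 37990.7187; denominator = Σ(nₕ−1) = 309.
s²ₚ = 37990.7187/309 = 122.9473... → 122.95.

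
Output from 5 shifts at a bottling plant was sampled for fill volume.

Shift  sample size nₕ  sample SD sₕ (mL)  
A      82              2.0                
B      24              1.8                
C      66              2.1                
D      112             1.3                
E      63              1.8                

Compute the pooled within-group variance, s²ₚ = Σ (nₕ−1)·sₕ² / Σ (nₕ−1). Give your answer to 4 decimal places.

3.1393

A: (82−1)·2.0² = 81·4 = 324
B: (24−1)·1.8² = 23·3.24 = 74.52
C: (66−1)·2.1² = 65·4.41 = 286.65
D: (112−1)·1.3² = 111·1.69 = 187.59
E: (63−1)·1.8² = 62·3.24 = 200.88
Numerator = 1073.64; denominator = Σ(nₕ−1) = 342.
s²ₚ = 1073.64/342 = 3.139298... → 3.1393.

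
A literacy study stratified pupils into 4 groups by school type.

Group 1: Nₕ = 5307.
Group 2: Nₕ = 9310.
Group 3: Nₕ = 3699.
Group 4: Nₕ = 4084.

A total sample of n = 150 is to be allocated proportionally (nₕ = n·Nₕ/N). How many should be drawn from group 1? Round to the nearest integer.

Share of group 1 = 5307/22400 = 0.23692.
Allocate 150 × 0.23692 = 35.538... → 36.

36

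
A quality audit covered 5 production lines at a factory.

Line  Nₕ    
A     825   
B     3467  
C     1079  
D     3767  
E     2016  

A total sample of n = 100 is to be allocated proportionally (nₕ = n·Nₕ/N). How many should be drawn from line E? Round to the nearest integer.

18

Share of line E = 2016/11154 = 0.18074.
Allocate 100 × 0.18074 = 18.074... → 18.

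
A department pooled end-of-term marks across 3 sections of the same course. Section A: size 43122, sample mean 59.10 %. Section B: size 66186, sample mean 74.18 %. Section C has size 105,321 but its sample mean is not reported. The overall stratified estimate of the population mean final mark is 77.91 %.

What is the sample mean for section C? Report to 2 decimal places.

Σ Nₕx̄ₕ = N·μ, so 105321·x̄_C = 214629·77.91 − (43122·59.10 + 66186·74.18).
= 16721745.39 − 7458187.68 = 9263557.71.
x̄_C = 9263557.71 / 105321 = 87.9555... → 87.96.

87.96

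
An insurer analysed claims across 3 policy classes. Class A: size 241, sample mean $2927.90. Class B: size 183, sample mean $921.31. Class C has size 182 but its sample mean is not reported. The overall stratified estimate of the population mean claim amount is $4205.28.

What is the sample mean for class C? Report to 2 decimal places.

N = 241 + 183 + 182 = 606.
Overall total = μ·N = 4205.28·606 = 2548399.68.
Subtract the known strata: 241·2927.90 + 183·921.31 = 874223.63.
Remaining total for class C: 2548399.68 − 874223.63 = 1674176.05.
Divide by its size: 1674176.05 / 182 = 9198.7695... → 9198.77.

9198.77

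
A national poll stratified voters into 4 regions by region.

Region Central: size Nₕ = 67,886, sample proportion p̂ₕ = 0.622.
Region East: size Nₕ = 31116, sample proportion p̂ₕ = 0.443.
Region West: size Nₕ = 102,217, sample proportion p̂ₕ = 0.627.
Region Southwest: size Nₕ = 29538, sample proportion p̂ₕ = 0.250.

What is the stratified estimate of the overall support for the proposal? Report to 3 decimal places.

Wₕ = Nₕ/N with N = 230757: 0.2942, 0.1348, 0.4430, 0.1280.
p̂_st = 0.2942·0.622 + 0.1348·0.443 + 0.4430·0.627 + 0.1280·0.250 ≈ 0.55246... → 0.552.

0.552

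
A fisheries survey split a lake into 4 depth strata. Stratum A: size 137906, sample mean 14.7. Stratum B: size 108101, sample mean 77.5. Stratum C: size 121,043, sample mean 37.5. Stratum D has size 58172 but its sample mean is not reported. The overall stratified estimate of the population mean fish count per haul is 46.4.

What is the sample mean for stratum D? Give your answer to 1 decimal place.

82.3

N = 137906 + 108101 + 121043 + 58172 = 425222.
Overall total = μ·N = 46.4·425222 = 19730300.8.
Subtract the known strata: 137906·14.7 + 108101·77.5 + 121043·37.5 = 14944158.2.
Remaining total for stratum D: 19730300.8 − 14944158.2 = 4786142.6.
Divide by its size: 4786142.6 / 58172 = 82.276... → 82.3.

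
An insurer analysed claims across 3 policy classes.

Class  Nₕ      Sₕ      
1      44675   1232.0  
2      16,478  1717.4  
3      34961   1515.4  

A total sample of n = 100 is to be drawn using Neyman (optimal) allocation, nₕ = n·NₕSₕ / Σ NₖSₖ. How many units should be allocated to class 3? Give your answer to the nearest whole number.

39

Σ NₕSₕ = 44675·1232.0 + 16478·1717.4 + 34961·1515.4 = 136318816.6.
Share for 3: 52979899.4/136318816.6 = 0.38865.
n_3 = 100 × 0.38865 = 38.865... → 39.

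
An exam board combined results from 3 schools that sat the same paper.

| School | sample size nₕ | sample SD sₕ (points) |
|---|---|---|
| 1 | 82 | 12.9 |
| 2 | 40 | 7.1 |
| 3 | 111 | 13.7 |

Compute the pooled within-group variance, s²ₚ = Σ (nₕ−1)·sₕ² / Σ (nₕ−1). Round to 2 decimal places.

1: (82−1)·12.9² = 81·166.41 = 13479.21
2: (40−1)·7.1² = 39·50.41 = 1965.99
3: (111−1)·13.7² = 110·187.69 = 20645.9
Numerator = 36091.1; denominator = Σ(nₕ−1) = 230.
s²ₚ = 36091.1/230 = 156.9178... → 156.92.

156.92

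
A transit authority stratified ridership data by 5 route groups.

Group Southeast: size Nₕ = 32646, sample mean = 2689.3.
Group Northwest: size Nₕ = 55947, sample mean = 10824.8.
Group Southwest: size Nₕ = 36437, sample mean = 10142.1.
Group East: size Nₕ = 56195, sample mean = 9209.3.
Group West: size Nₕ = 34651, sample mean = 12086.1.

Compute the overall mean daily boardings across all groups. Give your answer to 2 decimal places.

9261.20

x̄_st = (Σ Nₕx̄ₕ) / (Σ Nₕ) = (32646·2689.3 + 55947·10824.8 + 36437·10142.1 + 56195·9209.3 + 34651·12086.1) / 215876
= 1999269735.7 / 215876 = 9261.1950... → 9261.20.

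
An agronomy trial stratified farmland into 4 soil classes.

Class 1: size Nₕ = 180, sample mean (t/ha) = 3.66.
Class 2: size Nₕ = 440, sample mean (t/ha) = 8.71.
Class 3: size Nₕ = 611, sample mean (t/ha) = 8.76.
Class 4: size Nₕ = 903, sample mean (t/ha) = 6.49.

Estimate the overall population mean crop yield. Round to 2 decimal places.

N = 180 + 440 + 611 + 903 = 2134.
Weight each subgroup mean by Nₕ/N and sum.
Σ Nₕx̄ₕ = 180·3.66 + 440·8.71 + 611·8.76 + 903·6.49 = 658.8 + 3832.4 + 5352.36 + 5860.47 = 15704.03.
Divide by N: 15704.03 / 2134 = 7.3590... → 7.36.

7.36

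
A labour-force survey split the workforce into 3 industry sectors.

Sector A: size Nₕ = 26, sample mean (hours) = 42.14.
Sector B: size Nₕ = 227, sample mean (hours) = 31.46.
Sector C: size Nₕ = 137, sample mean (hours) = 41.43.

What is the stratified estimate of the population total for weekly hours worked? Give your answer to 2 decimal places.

13912.97

Population total = Σ Nₕ·x̄ₕ (each stratum's size times its mean).
26·42.14 + 227·31.46 + 137·41.43 = 1095.64 + 7141.42 + 5675.91 = 13912.97.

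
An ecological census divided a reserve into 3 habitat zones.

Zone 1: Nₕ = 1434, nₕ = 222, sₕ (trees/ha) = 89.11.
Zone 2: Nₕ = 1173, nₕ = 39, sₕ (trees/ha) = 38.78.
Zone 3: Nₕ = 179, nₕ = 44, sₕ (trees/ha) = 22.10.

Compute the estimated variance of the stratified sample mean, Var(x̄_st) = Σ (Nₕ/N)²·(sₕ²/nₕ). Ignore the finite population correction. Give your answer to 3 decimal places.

N = 2786. Term for each stratum: Wₕ²sₕ²/nₕ.
Var(x̄_st) = 9.476239 + 6.835728 + 0.045822 = 16.357789 → 16.358.

16.358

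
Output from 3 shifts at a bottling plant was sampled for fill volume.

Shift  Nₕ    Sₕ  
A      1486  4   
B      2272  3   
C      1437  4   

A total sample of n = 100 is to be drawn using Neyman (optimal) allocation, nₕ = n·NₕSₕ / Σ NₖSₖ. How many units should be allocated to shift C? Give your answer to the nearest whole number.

Σ NₕSₕ = 1486·4 + 2272·3 + 1437·4 = 18508.
Share for C: 5748/18508 = 0.31057.
n_C = 100 × 0.31057 = 31.057... → 31.

31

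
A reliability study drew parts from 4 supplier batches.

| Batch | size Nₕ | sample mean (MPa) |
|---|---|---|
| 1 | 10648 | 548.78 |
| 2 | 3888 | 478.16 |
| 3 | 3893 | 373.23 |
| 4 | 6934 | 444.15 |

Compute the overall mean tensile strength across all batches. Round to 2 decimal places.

482.40

N = 10648 + 3888 + 3893 + 6934 = 25363.
Weight each subgroup mean by Nₕ/N and sum.
Σ Nₕx̄ₕ = 10648·548.78 + 3888·478.16 + 3893·373.23 + 6934·444.15 = 5843409.44 + 1859086.08 + 1452984.39 + 3079736.1 = 12235216.01.
Divide by N: 12235216.01 / 25363 = 482.4041... → 482.40.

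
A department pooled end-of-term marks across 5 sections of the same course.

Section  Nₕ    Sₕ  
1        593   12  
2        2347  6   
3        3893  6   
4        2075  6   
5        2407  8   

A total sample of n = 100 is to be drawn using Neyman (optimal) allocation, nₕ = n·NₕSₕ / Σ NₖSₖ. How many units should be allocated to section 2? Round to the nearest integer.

Σ NₕSₕ = 593·12 + 2347·6 + 3893·6 + 2075·6 + 2407·8 = 76262.
Share for 2: 14082/76262 = 0.18465.
n_2 = 100 × 0.18465 = 18.465... → 18.

18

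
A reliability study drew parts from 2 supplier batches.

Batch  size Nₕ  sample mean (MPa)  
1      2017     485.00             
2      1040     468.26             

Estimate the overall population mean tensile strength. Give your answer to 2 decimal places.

N = 2017 + 1040 = 3057.
Weight each subgroup mean by Nₕ/N and sum.
Σ Nₕx̄ₕ = 2017·485.00 + 1040·468.26 = 978245 + 486990.4 = 1465235.4.
Divide by N: 1465235.4 / 3057 = 479.3050... → 479.31.

479.31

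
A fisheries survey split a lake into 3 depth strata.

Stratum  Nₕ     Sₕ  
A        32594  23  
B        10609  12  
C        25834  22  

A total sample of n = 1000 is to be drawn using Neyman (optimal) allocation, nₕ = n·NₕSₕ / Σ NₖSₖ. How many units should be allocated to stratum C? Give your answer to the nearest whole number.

Σ NₕSₕ = 32594·23 + 10609·12 + 25834·22 = 1445318.
Share for C: 568348/1445318 = 0.39323.
n_C = 1000 × 0.39323 = 393.234... → 393.

393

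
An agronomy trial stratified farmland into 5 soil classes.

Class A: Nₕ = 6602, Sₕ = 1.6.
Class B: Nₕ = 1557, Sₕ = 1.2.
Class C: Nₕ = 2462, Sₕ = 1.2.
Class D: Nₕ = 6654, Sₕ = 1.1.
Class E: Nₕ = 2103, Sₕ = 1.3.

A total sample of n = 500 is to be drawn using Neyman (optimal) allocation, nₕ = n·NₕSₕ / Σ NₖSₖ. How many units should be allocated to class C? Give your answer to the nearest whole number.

A: NₕSₕ = 6602·1.6 = 10563.2
B: NₕSₕ = 1557·1.2 = 1868.4
C: NₕSₕ = 2462·1.2 = 2954.4
D: NₕSₕ = 6654·1.1 = 7319.4
E: NₕSₕ = 2103·1.3 = 2733.9
Σ NₕSₕ = 25439.3.
n_C = 500·2954.4/25439.3 = 58.068... → 58.

58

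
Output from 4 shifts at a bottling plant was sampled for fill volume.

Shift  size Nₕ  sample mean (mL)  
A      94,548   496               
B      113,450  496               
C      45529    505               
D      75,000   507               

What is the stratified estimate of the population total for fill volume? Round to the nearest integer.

A: 94548·496 = 46895808
B: 113450·496 = 56271200
C: 45529·505 = 22992145
D: 75000·507 = 38025000
τ̂ = Σ Nₕx̄ₕ = 164184153.

164184153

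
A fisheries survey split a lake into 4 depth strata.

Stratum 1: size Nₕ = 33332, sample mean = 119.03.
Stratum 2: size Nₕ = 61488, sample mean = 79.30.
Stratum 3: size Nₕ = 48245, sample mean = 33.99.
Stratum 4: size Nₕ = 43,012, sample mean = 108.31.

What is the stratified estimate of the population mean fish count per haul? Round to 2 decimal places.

N = 186077; weights Wₕ = Nₕ/N = (0.1791, 0.3304, 0.2593, 0.2312).
x̄_st = Σ Wₕ·x̄ₕ = 0.1791·119.03 + 0.3304·79.30 + 0.2593·33.99 + 0.2312·108.31 ≈ 81.3748...
→ 81.37.

81.37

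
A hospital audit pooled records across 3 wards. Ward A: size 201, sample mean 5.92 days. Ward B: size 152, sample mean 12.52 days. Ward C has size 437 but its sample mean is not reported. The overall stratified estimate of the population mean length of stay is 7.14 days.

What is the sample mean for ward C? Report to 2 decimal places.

N = 201 + 152 + 437 = 790.
Overall total = μ·N = 7.14·790 = 5640.6.
Subtract the known strata: 201·5.92 + 152·12.52 = 3092.96.
Remaining total for ward C: 5640.6 − 3092.96 = 2547.64.
Divide by its size: 2547.64 / 437 = 5.8298... → 5.83.

5.83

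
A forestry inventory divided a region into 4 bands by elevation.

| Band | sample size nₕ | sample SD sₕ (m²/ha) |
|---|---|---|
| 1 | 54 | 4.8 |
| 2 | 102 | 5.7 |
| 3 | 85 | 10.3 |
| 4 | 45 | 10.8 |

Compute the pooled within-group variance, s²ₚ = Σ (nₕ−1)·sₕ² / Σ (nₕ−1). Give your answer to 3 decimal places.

65.767

1: (54−1)·4.8² = 53·23.04 = 1221.12
2: (102−1)·5.7² = 101·32.49 = 3281.49
3: (85−1)·10.3² = 84·106.09 = 8911.56
4: (45−1)·10.8² = 44·116.64 = 5132.16
Numerator = 18546.33; denominator = Σ(nₕ−1) = 282.
s²ₚ = 18546.33/282 = 65.76713... → 65.767.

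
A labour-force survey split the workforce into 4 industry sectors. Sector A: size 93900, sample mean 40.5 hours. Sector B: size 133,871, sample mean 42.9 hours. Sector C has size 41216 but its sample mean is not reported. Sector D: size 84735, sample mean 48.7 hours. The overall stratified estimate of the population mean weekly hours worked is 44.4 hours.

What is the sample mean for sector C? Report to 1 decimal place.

N = 93900 + 133871 + 41216 + 84735 = 353722.
Overall total = μ·N = 44.4·353722 = 15705256.8.
Subtract the known strata: 93900·40.5 + 133871·42.9 + 84735·48.7 = 13672610.4.
Remaining total for sector C: 15705256.8 − 13672610.4 = 2032646.4.
Divide by its size: 2032646.4 / 41216 = 49.317... → 49.3.

49.3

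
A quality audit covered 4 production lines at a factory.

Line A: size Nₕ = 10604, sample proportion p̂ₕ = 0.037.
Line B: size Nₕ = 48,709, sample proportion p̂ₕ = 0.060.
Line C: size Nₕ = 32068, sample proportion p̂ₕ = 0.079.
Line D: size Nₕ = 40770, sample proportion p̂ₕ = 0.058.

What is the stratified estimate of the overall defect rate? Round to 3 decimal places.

0.062

Wₕ = Nₕ/N with N = 132151: 0.0802, 0.3686, 0.2427, 0.3085.
p̂_st = 0.0802·0.037 + 0.3686·0.060 + 0.2427·0.079 + 0.3085·0.058 ≈ 0.06215... → 0.062.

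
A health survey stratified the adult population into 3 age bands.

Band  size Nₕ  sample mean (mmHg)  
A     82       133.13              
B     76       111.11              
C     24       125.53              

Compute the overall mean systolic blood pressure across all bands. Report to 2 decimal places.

122.93

x̄_st = (Σ Nₕx̄ₕ) / (Σ Nₕ) = (82·133.13 + 76·111.11 + 24·125.53) / 182
= 22373.74 / 182 = 122.9326... → 122.93.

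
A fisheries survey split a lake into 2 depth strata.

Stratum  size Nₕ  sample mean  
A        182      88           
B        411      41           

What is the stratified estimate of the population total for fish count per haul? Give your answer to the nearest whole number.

32867

A: 182·88 = 16016
B: 411·41 = 16851
τ̂ = Σ Nₕx̄ₕ = 32867.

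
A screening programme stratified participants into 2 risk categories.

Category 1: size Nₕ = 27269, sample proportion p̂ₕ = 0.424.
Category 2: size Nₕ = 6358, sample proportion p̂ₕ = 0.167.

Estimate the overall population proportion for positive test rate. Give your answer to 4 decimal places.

Wₕ = Nₕ/N with N = 33627: 0.8109, 0.1891.
p̂_st = 0.8109·0.424 + 0.1891·0.167 ≈ 0.375408... → 0.3754.

0.3754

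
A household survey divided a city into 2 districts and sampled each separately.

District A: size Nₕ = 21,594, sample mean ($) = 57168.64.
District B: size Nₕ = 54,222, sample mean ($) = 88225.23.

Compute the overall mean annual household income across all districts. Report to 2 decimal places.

N = 75816; weights Wₕ = Nₕ/N = (0.2848, 0.7152).
x̄_st = Σ Wₕ·x̄ₕ = 0.2848·57168.64 + 0.7152·88225.23 ≈ 79379.6564...
→ 79379.66.

79379.66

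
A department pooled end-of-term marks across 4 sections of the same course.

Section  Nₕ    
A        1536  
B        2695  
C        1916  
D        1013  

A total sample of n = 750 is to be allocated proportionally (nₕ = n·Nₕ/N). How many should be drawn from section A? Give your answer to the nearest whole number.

Share of section A = 1536/7160 = 0.21453.
Allocate 750 × 0.21453 = 160.894... → 161.

161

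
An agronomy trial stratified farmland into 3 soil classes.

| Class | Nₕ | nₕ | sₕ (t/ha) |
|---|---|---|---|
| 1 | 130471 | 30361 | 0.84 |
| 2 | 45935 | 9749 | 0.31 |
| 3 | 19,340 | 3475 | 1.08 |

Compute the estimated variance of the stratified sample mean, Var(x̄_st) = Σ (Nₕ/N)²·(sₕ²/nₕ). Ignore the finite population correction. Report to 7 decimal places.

N = 195746; Wₕ = Nₕ/N.
class 1: (130471/195746)²·0.84²/30361 = 0.0000103249
class 2: (45935/195746)²·0.31²/9749 = 0.0000005428
class 3: (19340/195746)²·1.08²/3475 = 0.0000032766
Sum = 0.0000141443 → 0.0000141.

0.0000141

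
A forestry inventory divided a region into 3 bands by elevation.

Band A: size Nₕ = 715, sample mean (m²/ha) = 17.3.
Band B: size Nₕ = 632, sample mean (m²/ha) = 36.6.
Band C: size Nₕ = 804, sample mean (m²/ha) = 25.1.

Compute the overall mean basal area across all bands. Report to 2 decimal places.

N = 2151; weights Wₕ = Nₕ/N = (0.3324, 0.2938, 0.3738).
x̄_st = Σ Wₕ·x̄ₕ = 0.3324·17.3 + 0.2938·36.6 + 0.3738·25.1 ≈ 25.8861...
→ 25.89.

25.89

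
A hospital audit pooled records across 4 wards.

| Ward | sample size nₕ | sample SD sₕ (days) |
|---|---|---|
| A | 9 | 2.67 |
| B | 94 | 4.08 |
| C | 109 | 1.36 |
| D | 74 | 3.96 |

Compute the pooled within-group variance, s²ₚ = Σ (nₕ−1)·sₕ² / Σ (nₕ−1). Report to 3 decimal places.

10.460

A: (9−1)·2.67² = 8·7.1289 = 57.0312
B: (94−1)·4.08² = 93·16.6464 = 1548.1152
C: (109−1)·1.36² = 108·1.8496 = 199.7568
D: (74−1)·3.96² = 73·15.6816 = 1144.7568
Numerator = 2949.66; denominator = Σ(nₕ−1) = 282.
s²ₚ = 2949.66/282 = 10.45979... → 10.460.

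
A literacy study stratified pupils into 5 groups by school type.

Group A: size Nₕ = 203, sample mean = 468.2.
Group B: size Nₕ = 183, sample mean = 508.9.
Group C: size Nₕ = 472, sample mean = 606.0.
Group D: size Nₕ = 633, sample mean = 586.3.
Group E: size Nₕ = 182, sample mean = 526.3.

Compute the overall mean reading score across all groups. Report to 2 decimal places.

562.53

N = 1673; weights Wₕ = Nₕ/N = (0.1213, 0.1094, 0.2821, 0.3784, 0.1088).
x̄_st = Σ Wₕ·x̄ₕ = 0.1213·468.2 + 0.1094·508.9 + 0.2821·606.0 + 0.3784·586.3 + 0.1088·526.3 ≈ 562.5342...
→ 562.53.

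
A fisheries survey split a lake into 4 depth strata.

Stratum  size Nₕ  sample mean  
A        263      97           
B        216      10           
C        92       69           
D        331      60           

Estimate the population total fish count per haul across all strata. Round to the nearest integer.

Estimate total by summing Nₕ·x̄ₕ over strata.
263·97 + 216·10 + 92·69 + 331·60 = 25511 + 2160 + 6348 + 19860 = 53879.

53879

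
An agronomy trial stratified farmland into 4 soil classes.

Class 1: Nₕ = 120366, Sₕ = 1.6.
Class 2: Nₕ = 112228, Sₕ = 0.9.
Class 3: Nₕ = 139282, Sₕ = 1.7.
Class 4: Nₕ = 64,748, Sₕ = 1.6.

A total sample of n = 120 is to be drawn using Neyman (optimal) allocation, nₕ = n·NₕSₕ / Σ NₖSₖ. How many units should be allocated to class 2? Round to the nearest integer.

Σ NₕSₕ = 120366·1.6 + 112228·0.9 + 139282·1.7 + 64748·1.6 = 633967.
Share for 2: 101005.2/633967 = 0.15932.
n_2 = 120 × 0.15932 = 19.119... → 19.

19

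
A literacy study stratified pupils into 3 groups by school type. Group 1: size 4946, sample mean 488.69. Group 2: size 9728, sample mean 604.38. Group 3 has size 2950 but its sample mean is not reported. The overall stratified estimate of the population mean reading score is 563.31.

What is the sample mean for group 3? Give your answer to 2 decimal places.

552.99

Σ Nₕx̄ₕ = N·μ, so 2950·x̄_3 = 17624·563.31 − (4946·488.69 + 9728·604.38).
= 9927775.44 − 8296469.38 = 1631306.06.
x̄_3 = 1631306.06 / 2950 = 552.9851... → 552.99.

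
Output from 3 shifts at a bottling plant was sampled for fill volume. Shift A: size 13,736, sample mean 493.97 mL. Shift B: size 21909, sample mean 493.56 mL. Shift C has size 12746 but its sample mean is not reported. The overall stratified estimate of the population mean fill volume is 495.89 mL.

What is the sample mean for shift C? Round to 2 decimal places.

N = 13736 + 21909 + 12746 = 48391.
Overall total = μ·N = 495.89·48391 = 23996612.99.
Subtract the known strata: 13736·493.97 + 21909·493.56 = 17598577.96.
Remaining total for shift C: 23996612.99 − 17598577.96 = 6398035.03.
Divide by its size: 6398035.03 / 12746 = 501.9641... → 501.96.

501.96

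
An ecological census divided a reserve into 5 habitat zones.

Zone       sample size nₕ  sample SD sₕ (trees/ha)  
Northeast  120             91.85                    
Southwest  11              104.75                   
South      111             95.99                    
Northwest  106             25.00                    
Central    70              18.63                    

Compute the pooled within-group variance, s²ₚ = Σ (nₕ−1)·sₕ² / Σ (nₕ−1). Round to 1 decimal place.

5367.5

Degrees of freedom: 119 + 10 + 110 + 105 + 69 = 413.
Σ(nₕ−1)sₕ² = 119·8436.4225 + 10·10972.5625 + 110·9214.0801 + 105·625 + 69·347.0769 = 2216782.0196.
s²ₚ = 2216782.0196 / 413 = 5367.511... → 5367.5.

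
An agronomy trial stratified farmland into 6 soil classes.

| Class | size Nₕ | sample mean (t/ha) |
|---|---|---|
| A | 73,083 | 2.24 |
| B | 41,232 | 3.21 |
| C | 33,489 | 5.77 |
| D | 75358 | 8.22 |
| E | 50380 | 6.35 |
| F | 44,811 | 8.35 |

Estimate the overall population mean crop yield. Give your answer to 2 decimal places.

5.66

N = 318353; weights Wₕ = Nₕ/N = (0.2296, 0.1295, 0.1052, 0.2367, 0.1583, 0.1408).
x̄_st = Σ Wₕ·x̄ₕ = 0.2296·2.24 + 0.1295·3.21 + 0.1052·5.77 + 0.2367·8.22 + 0.1583·6.35 + 0.1408·8.35 ≈ 5.6630...
→ 5.66.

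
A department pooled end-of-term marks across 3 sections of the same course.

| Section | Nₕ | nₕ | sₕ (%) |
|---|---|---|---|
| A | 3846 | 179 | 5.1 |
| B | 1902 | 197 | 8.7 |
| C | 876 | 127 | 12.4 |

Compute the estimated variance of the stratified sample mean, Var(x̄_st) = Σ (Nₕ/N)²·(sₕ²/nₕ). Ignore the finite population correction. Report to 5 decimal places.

0.10184

N = 6624. Term for each stratum: Wₕ²sₕ²/nₕ.
Var(x̄_st) = 0.04898524 + 0.03167763 + 0.02117421 = 0.10183708 → 0.10184.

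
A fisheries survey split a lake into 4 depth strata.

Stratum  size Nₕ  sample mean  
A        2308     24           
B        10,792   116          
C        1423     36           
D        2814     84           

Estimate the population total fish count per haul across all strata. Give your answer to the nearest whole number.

1594868

Population total = Σ Nₕ·x̄ₕ (each stratum's size times its mean).
2308·24 + 10792·116 + 1423·36 + 2814·84 = 55392 + 1251872 + 51228 + 236376 = 1594868.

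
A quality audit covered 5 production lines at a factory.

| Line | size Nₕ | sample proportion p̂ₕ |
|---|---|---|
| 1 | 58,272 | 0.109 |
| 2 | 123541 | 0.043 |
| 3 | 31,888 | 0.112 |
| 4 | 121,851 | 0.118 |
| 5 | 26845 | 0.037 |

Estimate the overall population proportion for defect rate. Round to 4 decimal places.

0.0845

N = 58272 + 123541 + 31888 + 121851 + 26845 = 362397.
Overall proportion = Σ (Nₕ/N)·p̂ₕ.
Σ Nₕp̂ₕ = 6351.648 + 5312.263 + 3571.456 + 14378.418 + 993.265 = 30607.05.
30607.05 / 362397 = 0.084457... → 0.0845.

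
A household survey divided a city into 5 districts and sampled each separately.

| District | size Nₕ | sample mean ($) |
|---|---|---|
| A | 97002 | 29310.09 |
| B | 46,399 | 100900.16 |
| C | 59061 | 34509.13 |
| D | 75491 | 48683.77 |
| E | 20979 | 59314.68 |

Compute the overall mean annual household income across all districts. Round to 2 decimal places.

48447.46

N = 298932; weights Wₕ = Nₕ/N = (0.3245, 0.1552, 0.1976, 0.2525, 0.0702).
x̄_st = Σ Wₕ·x̄ₕ = 0.3245·29310.09 + 0.1552·100900.16 + 0.1976·34509.13 + 0.2525·48683.77 + 0.0702·59314.68 ≈ 48447.4621...
→ 48447.46.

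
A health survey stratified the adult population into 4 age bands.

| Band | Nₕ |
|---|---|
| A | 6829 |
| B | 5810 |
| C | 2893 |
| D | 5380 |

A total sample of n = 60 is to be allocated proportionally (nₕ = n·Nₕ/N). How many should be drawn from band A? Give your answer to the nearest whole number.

Share of band A = 6829/20912 = 0.32656.
Allocate 60 × 0.32656 = 19.594... → 20.

20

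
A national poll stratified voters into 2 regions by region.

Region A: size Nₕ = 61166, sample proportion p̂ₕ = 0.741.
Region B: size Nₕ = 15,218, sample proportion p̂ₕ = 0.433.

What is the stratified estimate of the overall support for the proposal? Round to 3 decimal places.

0.680

N = 61166 + 15218 = 76384.
Overall proportion = Σ (Nₕ/N)·p̂ₕ.
Σ Nₕp̂ₕ = 45324.006 + 6589.394 = 51913.4.
51913.4 / 76384 = 0.67964... → 0.680.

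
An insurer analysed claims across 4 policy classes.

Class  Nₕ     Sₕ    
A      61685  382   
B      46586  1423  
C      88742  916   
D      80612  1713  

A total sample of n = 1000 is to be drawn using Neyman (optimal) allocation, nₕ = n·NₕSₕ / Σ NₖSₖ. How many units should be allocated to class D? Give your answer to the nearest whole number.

447

Σ NₕSₕ = 61685·382 + 46586·1423 + 88742·916 + 80612·1713 = 309231576.
Share for D: 138088356/309231576 = 0.44655.
n_D = 1000 × 0.44655 = 446.553... → 447.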